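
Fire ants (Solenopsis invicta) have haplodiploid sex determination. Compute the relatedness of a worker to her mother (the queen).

One meiotic link between diploid queen and diploid daughter: r = 1/2.

0.5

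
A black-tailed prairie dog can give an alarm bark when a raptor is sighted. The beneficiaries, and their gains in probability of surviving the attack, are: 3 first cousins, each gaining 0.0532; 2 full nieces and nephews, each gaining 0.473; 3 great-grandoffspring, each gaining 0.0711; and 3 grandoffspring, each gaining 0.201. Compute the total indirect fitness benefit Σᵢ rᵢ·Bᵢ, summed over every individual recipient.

0.4338625

r to a first cousin = 1/8 (first cousins share one grandparent pair — two paths of length 4: r = 2·(1/2)^4 = 1/8).
r to a full niece or nephew = 1/4 (full aunt/uncle↔niece/nephew: two paths of length 3 through the shared grandparent pair: r = 2·(1/2)^3 = 1/4).
r to a great-grandoffspring = 1/8 (three parent–offspring links: r = (1/2)^3 = 1/8).
r to a grandoffspring = 1/4 (two parent–offspring links: r = (1/2)^2 = 1/4).
Summing one r·B term per recipient: 3·0.125·0.0532 + 2·0.25·0.473 + 3·0.125·0.0711 + 3·0.25·0.201 = 0.4338625.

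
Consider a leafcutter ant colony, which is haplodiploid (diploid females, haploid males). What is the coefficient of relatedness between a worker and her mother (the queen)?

One meiotic link between diploid queen and diploid daughter: r = 1/2.

0.5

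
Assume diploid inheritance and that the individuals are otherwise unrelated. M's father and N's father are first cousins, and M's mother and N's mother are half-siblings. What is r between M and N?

Relatedness sums over independent paths through distinct common ancestors.
M and N are related in two ways: second cousins through their fathers (r = 1/32) and half first cousins through their mothers (r = 1/16).
r = 1/32 + 1/16 = 0.09375.

0.09375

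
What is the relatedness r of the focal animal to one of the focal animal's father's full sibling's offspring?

Each parent–offspring link contributes a factor of 1/2, and independent paths through distinct common ancestors add.
First cousins share one grandparent pair — two paths of length 4: r = 2·(1/2)^4 = 1/8.

0.125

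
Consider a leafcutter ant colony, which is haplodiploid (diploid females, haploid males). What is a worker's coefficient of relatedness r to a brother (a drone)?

Her haploid brother carries none of their father's genes and a random half of their mother's genome; that half matches the maternal half of her own genome with probability 1/2: r = 1/2 · 1/2 = 1/4.

0.25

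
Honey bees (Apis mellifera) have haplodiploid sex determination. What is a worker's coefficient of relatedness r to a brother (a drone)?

0.25

Her haploid brother carries none of their father's genes and a random half of their mother's genome; that half matches the maternal half of her own genome with probability 1/2: r = 1/2 · 1/2 = 1/4.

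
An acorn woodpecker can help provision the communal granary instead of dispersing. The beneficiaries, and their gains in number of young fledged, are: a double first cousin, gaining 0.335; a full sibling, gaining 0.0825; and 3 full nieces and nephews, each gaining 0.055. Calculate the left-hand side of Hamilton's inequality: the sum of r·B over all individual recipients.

r to a double first cousin = 0.25 (double first cousins share both grandparent pairs — four paths of length 4: r = 4·(1/2)^4 = 1/4).
r to a full sibling = 0.5 (full sibs share both parents — two paths of length 2: r = 2·(1/2)^2 = 1/2).
r to a full niece or nephew = 0.25 (full aunt/uncle↔niece/nephew: two paths of length 3 through the shared grandparent pair: r = 2·(1/2)^3 = 1/4).
Summing one r·B term per recipient: 1·0.25·0.335 + 1·0.5·0.0825 + 3·0.25·0.055 = 0.16625.

0.16625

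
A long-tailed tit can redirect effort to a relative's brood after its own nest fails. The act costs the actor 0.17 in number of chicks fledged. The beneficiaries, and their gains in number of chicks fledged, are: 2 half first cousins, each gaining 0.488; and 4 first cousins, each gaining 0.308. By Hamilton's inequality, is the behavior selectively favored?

Hamilton's rule: the trait is favored when the sum of r·B over every recipient exceeds the actor's cost C.
r to a half first cousin = 0.0625 (half first cousins share one grandparent — one path of length 4: r = (1/2)^4 = 1/16).
r to a first cousin = 0.125 (first cousins share one grandparent pair — two paths of length 4: r = 2·(1/2)^4 = 1/8).
Summing one r·B term per recipient: 2·0.0625·0.488 + 4·0.125·0.308 = 0.215.
0.215 > 0.17: the indirect benefit exceeds the cost.

Yes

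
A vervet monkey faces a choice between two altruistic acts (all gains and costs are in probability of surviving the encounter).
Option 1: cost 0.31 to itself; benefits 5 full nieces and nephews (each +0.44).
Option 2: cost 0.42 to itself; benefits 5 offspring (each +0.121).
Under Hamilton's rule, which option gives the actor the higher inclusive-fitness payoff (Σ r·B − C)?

Option 1: r to a full niece or nephew = 0.25.
Option 1: Σ r·B − C = (5·0.25·0.44) − 0.31 = 0.24.
Option 2: r to an offspring = 0.5.
Option 2: Σ r·B − C = (5·0.5·0.121) − 0.42 = -0.1175.
Option 1 has the higher net inclusive-fitness payoff.

Option 1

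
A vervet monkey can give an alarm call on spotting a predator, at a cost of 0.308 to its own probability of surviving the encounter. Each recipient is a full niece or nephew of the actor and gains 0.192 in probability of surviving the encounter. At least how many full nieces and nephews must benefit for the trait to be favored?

7

r to a full niece or nephew = 1/4 (full aunt/uncle↔niece/nephew: two paths of length 3 through the shared grandparent pair: r = 2·(1/2)^3 = 1/4).
Hamilton's rule: n·r·B > C  ⇒  n > C/(r·B) = 0.308/(0.25·0.192) = 6.417.
The smallest integer exceeding 6.417 is 7.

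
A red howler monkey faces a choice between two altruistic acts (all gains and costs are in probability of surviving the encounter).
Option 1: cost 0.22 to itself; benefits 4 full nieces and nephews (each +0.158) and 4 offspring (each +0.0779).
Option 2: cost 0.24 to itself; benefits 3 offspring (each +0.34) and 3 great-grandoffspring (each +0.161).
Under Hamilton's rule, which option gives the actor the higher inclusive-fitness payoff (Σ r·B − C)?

Option 1: r to a full niece or nephew = 0.25.
Option 1: r to an offspring = 0.5.
Option 1: Σ r·B − C = (4·0.25·0.158 + 4·0.5·0.0779) − 0.22 = 0.0938.
Option 2: r to an offspring = 0.5.
Option 2: r to a great-grandoffspring = 0.125.
Option 2: Σ r·B − C = (3·0.5·0.34 + 3·0.125·0.161) − 0.24 = 0.330375.
Option 2 has the higher net inclusive-fitness payoff.

Option 2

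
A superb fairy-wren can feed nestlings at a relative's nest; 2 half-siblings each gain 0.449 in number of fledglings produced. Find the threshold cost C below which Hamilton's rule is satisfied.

0.2245

r to a half-sibling = 0.25 (half-sibs share one parent — one path of length 2: r = (1/2)^2 = 1/4).
Hamilton's rule: n·r·B > C, so the trait is favored while C < n·r·B = 2·0.25·0.449 = 0.2245.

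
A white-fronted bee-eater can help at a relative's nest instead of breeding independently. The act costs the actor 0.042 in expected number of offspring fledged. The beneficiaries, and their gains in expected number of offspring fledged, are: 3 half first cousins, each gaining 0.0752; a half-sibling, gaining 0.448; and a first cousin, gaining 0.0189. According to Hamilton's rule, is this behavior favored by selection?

Yes

Hamilton's rule: the trait is favored when the sum of r·B over every recipient exceeds the actor's cost C.
r to a half first cousin = 0.0625 (half first cousins share one grandparent — one path of length 4: r = (1/2)^4 = 1/16).
r to a half-sibling = 0.25 (half-sibs share one parent — one path of length 2: r = (1/2)^2 = 1/4).
r to a first cousin = 0.125 (first cousins share one grandparent pair — two paths of length 4: r = 2·(1/2)^4 = 1/8).
Summing one r·B term per recipient: 3·0.0625·0.0752 + 1·0.25·0.448 + 1·0.125·0.0189 = 0.1284625.
0.1284625 > 0.042: the indirect benefit exceeds the cost.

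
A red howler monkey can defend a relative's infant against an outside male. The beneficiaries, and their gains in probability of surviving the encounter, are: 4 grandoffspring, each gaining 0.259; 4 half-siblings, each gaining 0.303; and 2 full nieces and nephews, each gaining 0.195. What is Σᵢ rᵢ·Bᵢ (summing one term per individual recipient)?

r to a grandoffspring = 0.25 (two parent–offspring links: r = (1/2)^2 = 1/4).
r to a half-sibling = 1/4 (half-sibs share one parent — one path of length 2: r = (1/2)^2 = 1/4).
r to a full niece or nephew = 1/4 (full aunt/uncle↔niece/nephew: two paths of length 3 through the shared grandparent pair: r = 2·(1/2)^3 = 1/4).
Summing one r·B term per recipient: 4·0.25·0.259 + 4·0.25·0.303 + 2·0.25·0.195 = 0.6595.

0.6595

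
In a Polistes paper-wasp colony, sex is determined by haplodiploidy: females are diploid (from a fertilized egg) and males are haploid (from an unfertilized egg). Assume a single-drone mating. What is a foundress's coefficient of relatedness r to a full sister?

Haplodiploid full sisters inherit their father's entire haploid genome identically (contributing 1/2) and on average half of their mother's contribution (1/2 · 1/2 = 1/4); r = 1/2 + 1/4 = 3/4.

0.75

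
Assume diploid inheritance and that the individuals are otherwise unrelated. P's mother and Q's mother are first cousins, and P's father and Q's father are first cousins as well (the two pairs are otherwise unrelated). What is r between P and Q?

0.0625

With two independent routes of shared ancestry, r is the sum of the two contributions.
P and Q are related in two ways: second cousins through their mothers (r = 1/32) and second cousins through their fathers (r = 1/32).
r = 1/32 + 1/32 = 0.0625.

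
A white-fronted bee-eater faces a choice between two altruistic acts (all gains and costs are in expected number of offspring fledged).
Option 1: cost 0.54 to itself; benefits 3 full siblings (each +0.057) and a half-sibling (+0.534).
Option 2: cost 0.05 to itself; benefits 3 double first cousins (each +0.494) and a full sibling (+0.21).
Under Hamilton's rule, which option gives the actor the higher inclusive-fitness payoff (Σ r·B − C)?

Option 1: r to a full sibling = 0.5.
Option 1: r to a half-sibling = 0.25.
Option 1: Σ r·B − C = (3·0.5·0.057 + 1·0.25·0.534) − 0.54 = -0.321.
Option 2: r to a double first cousin = 0.25.
Option 2: r to a full sibling = 0.5.
Option 2: Σ r·B − C = (3·0.25·0.494 + 1·0.5·0.21) − 0.05 = 0.4255.
Option 2 has the higher net inclusive-fitness payoff.

Option 2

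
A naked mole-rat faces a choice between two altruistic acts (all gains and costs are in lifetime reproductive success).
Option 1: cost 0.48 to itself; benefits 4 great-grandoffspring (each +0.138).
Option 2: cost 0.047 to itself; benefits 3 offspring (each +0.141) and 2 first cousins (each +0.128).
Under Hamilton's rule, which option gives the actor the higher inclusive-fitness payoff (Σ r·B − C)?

Option 1: r to a great-grandoffspring = 0.125.
Option 1: Σ r·B − C = (4·0.125·0.138) − 0.48 = -0.411.
Option 2: r to an offspring = 0.5.
Option 2: r to a first cousin = 0.125.
Option 2: Σ r·B − C = (3·0.5·0.141 + 2·0.125·0.128) − 0.047 = 0.1965.
Option 2 has the higher net inclusive-fitness payoff.

Option 2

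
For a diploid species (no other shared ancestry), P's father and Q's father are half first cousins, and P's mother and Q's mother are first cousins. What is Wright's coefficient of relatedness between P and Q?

With two independent routes of shared ancestry, r is the sum of the two contributions.
P and Q are related in two ways: half second cousins through their fathers (r = 1/64) and second cousins through their mothers (r = 1/32).
r = 1/64 + 1/32 = 0.046875.

0.046875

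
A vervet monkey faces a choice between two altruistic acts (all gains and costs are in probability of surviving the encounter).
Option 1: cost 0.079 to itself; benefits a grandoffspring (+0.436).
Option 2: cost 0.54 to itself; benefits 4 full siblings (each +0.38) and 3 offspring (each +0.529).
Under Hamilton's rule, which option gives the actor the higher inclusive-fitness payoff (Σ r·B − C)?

Option 2

Option 1: r to a grandoffspring = 0.25.
Option 1: Σ r·B − C = (1·0.25·0.436) − 0.079 = 0.03.
Option 2: r to a full sibling = 0.5.
Option 2: r to an offspring = 0.5.
Option 2: Σ r·B − C = (4·0.5·0.38 + 3·0.5·0.529) − 0.54 = 1.0135.
Option 2 has the higher net inclusive-fitness payoff.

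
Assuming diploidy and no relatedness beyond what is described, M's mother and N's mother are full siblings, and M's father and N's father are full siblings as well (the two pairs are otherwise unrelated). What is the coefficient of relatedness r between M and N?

0.25

With two independent routes of shared ancestry, r is the sum of the two contributions.
M and N are related in two ways: first cousins through their mothers (r = 1/8) and first cousins through their fathers (r = 1/8) — i.e. double first cousins.
r = 1/8 + 1/8 = 0.25.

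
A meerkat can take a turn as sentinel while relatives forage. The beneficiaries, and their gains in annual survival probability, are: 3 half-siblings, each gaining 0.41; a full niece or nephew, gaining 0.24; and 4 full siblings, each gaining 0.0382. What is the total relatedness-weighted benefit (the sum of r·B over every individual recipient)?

0.4439

r to a half-sibling = 1/4 (half-sibs share one parent — one path of length 2: r = (1/2)^2 = 1/4).
r to a full niece or nephew = 0.25 (full aunt/uncle↔niece/nephew: two paths of length 3 through the shared grandparent pair: r = 2·(1/2)^3 = 1/4).
r to a full sibling = 1/2 (full sibs share both parents — two paths of length 2: r = 2·(1/2)^2 = 1/2).
Summing one r·B term per recipient: 3·0.25·0.41 + 1·0.25·0.24 + 4·0.5·0.0382 = 0.4439.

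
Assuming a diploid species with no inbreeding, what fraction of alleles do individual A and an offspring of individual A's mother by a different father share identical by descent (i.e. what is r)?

0.25

Each parent–offspring link contributes a factor of 1/2, and independent paths through distinct common ancestors add.
Half-sibs share one parent — one path of length 2: r = (1/2)^2 = 1/4.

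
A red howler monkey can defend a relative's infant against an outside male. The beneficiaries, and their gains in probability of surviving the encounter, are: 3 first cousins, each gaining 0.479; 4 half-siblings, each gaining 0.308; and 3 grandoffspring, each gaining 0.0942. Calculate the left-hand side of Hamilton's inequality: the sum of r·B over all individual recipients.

0.558275

r to a first cousin = 0.125 (first cousins share one grandparent pair — two paths of length 4: r = 2·(1/2)^4 = 1/8).
r to a half-sibling = 1/4 (half-sibs share one parent — one path of length 2: r = (1/2)^2 = 1/4).
r to a grandoffspring = 0.25 (two parent–offspring links: r = (1/2)^2 = 1/4).
Summing one r·B term per recipient: 3·0.125·0.479 + 4·0.25·0.308 + 3·0.25·0.0942 = 0.558275.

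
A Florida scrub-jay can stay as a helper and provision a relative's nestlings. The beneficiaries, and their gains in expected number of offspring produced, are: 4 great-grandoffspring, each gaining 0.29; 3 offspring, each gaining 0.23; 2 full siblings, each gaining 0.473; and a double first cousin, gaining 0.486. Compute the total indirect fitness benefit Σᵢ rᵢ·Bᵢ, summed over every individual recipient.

1.0845

r to a great-grandoffspring = 0.125 (three parent–offspring links: r = (1/2)^3 = 1/8).
r to an offspring = 1/2 (one parent–offspring link: r = (1/2)^1 = 1/2).
r to a full sibling = 1/2 (full sibs share both parents — two paths of length 2: r = 2·(1/2)^2 = 1/2).
r to a double first cousin = 0.25 (double first cousins share both grandparent pairs — four paths of length 4: r = 4·(1/2)^4 = 1/4).
Summing one r·B term per recipient: 4·0.125·0.29 + 3·0.5·0.23 + 2·0.5·0.473 + 1·0.25·0.486 = 1.0845.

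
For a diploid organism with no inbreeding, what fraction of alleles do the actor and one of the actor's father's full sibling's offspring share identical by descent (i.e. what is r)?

0.125

Each parent–offspring link contributes a factor of 1/2, and independent paths through distinct common ancestors add.
First cousins share one grandparent pair — two paths of length 4: r = 2·(1/2)^4 = 1/8.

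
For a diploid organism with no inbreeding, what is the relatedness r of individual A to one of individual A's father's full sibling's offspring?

Each parent–offspring link contributes a factor of 1/2, and independent paths through distinct common ancestors add.
First cousins share one grandparent pair — two paths of length 4: r = 2·(1/2)^4 = 1/8.

0.125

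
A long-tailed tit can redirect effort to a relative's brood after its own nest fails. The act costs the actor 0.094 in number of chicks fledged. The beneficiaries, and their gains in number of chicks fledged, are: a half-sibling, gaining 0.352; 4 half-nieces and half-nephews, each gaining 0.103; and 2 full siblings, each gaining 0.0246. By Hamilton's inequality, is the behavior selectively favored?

Yes

Hamilton's rule: the trait is favored when the sum of r·B over every recipient exceeds the actor's cost C.
r to a half-sibling = 1/4 (half-sibs share one parent — one path of length 2: r = (1/2)^2 = 1/4).
r to a half-niece or half-nephew = 1/8 (half-aunt/uncle↔niece/nephew: one path of length 3: r = (1/2)^3 = 1/8).
r to a full sibling = 1/2 (full sibs share both parents — two paths of length 2: r = 2·(1/2)^2 = 1/2).
Summing one r·B term per recipient: 1·0.25·0.352 + 4·0.125·0.103 + 2·0.5·0.0246 = 0.1641.
0.1641 > 0.094: the indirect benefit exceeds the cost.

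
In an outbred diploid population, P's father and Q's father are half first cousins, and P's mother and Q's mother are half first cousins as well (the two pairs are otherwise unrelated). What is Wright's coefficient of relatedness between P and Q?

0.03125

Wright's path rule: contributions from independent ancestry routes add.
P and Q are related in two ways: half second cousins through their fathers (r = 1/64) and half second cousins through their mothers (r = 1/64).
r = 1/64 + 1/64 = 0.03125.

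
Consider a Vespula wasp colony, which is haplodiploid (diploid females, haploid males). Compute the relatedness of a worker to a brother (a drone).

Her haploid brother carries none of their father's genes and a random half of their mother's genome; that half matches the maternal half of her own genome with probability 1/2: r = 1/2 · 1/2 = 1/4.

0.25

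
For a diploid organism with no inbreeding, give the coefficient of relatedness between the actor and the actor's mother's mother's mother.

Each parent–offspring link contributes a factor of 1/2, and independent paths through distinct common ancestors add.
Three parent–offspring links: r = (1/2)^3 = 1/8.

0.125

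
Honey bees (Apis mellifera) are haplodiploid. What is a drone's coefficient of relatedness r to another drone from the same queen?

Haploid brothers each carry a random half of the queen's diploid genome, so on average they share half: r = 1/2.

0.5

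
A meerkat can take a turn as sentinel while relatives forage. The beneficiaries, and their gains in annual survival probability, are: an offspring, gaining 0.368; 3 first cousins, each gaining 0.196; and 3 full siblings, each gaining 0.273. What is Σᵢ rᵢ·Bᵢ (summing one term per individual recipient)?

r to an offspring = 1/2 (one parent–offspring link: r = (1/2)^1 = 1/2).
r to a first cousin = 0.125 (first cousins share one grandparent pair — two paths of length 4: r = 2·(1/2)^4 = 1/8).
r to a full sibling = 1/2 (full sibs share both parents — two paths of length 2: r = 2·(1/2)^2 = 1/2).
Summing one r·B term per recipient: 1·0.5·0.368 + 3·0.125·0.196 + 3·0.5·0.273 = 0.667.

0.667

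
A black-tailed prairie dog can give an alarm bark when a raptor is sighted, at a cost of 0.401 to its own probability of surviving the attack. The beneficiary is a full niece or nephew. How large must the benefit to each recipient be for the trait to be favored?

r to a full niece or nephew = 1/4 (full aunt/uncle↔niece/nephew: two paths of length 3 through the shared grandparent pair: r = 2·(1/2)^3 = 1/4).
Hamilton's rule with n recipients of equal r: n·r·B > C, so B > C/(n·r) = 0.401/(1·0.25) = 1.604.

1.604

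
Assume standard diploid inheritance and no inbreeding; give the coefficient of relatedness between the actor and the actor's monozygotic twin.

Each parent–offspring link contributes a factor of 1/2, and independent paths through distinct common ancestors add.
Monozygotic twins share every allele identical by descent: r = 1.

1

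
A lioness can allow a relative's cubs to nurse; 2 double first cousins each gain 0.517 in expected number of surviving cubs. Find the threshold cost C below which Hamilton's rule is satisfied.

0.2585

r to a double first cousin = 1/4 (double first cousins share both grandparent pairs — four paths of length 4: r = 4·(1/2)^4 = 1/4).
Hamilton's rule: n·r·B > C, so the trait is favored while C < n·r·B = 2·0.25·0.517 = 0.2585.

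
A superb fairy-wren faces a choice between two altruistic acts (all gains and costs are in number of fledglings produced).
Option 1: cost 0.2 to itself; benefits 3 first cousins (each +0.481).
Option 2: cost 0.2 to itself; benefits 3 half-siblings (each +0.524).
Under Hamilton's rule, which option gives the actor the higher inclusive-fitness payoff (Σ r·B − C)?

Option 1: r to a first cousin = 0.125.
Option 1: Σ r·B − C = (3·0.125·0.481) − 0.2 = -0.019625.
Option 2: r to a half-sibling = 0.25.
Option 2: Σ r·B − C = (3·0.25·0.524) − 0.2 = 0.193.
Option 2 has the higher net inclusive-fitness payoff.

Option 2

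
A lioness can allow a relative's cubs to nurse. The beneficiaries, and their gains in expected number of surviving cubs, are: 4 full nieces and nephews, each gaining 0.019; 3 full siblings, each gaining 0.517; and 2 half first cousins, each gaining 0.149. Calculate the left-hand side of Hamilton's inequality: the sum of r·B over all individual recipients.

0.813125

r to a full niece or nephew = 0.25 (full aunt/uncle↔niece/nephew: two paths of length 3 through the shared grandparent pair: r = 2·(1/2)^3 = 1/4).
r to a full sibling = 0.5 (full sibs share both parents — two paths of length 2: r = 2·(1/2)^2 = 1/2).
r to a half first cousin = 0.0625 (half first cousins share one grandparent — one path of length 4: r = (1/2)^4 = 1/16).
Summing one r·B term per recipient: 4·0.25·0.019 + 3·0.5·0.517 + 2·0.0625·0.149 = 0.813125.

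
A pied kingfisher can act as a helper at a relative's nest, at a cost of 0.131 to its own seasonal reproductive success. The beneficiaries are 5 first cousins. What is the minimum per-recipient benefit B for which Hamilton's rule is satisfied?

0.2096

r to a first cousin = 0.125 (first cousins share one grandparent pair — two paths of length 4: r = 2·(1/2)^4 = 1/8).
Hamilton's rule with n recipients of equal r: n·r·B > C, so B > C/(n·r) = 0.131/(5·0.125) = 0.2096.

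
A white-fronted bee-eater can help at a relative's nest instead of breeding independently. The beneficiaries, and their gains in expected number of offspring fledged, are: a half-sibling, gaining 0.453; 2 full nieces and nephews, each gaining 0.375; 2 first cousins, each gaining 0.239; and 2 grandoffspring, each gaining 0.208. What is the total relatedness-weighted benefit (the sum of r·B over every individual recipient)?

0.4645

r to a half-sibling = 1/4 (half-sibs share one parent — one path of length 2: r = (1/2)^2 = 1/4).
r to a full niece or nephew = 1/4 (full aunt/uncle↔niece/nephew: two paths of length 3 through the shared grandparent pair: r = 2·(1/2)^3 = 1/4).
r to a first cousin = 1/8 (first cousins share one grandparent pair — two paths of length 4: r = 2·(1/2)^4 = 1/8).
r to a grandoffspring = 0.25 (two parent–offspring links: r = (1/2)^2 = 1/4).
Summing one r·B term per recipient: 1·0.25·0.453 + 2·0.25·0.375 + 2·0.125·0.239 + 2·0.25·0.208 = 0.4645.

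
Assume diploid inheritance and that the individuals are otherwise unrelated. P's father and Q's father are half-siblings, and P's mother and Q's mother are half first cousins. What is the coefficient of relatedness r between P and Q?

With two independent routes of shared ancestry, r is the sum of the two contributions.
P and Q are related in two ways: half first cousins through their fathers (r = 1/16) and half second cousins through their mothers (r = 1/64).
r = 1/16 + 1/64 = 0.078125.

0.078125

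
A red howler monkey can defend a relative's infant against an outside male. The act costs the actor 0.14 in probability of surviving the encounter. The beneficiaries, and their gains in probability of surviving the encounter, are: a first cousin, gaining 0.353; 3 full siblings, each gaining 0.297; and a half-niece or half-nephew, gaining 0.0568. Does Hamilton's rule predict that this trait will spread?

Yes

Hamilton's rule: the trait is favored when the sum of r·B over every recipient exceeds the actor's cost C.
r to a first cousin = 1/8 (first cousins share one grandparent pair — two paths of length 4: r = 2·(1/2)^4 = 1/8).
r to a full sibling = 0.5 (full sibs share both parents — two paths of length 2: r = 2·(1/2)^2 = 1/2).
r to a half-niece or half-nephew = 0.125 (half-aunt/uncle↔niece/nephew: one path of length 3: r = (1/2)^3 = 1/8).
Summing one r·B term per recipient: 1·0.125·0.353 + 3·0.5·0.297 + 1·0.125·0.0568 = 0.496725.
0.496725 > 0.14: the indirect benefit exceeds the cost.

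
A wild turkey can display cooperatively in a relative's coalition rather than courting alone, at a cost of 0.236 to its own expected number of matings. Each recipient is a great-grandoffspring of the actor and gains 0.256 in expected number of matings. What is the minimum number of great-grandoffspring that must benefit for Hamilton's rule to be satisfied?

r to a great-grandoffspring = 0.125 (three parent–offspring links: r = (1/2)^3 = 1/8).
Hamilton's rule: n·r·B > C  ⇒  n > C/(r·B) = 0.236/(0.125·0.256) = 7.375.
The smallest integer exceeding 7.375 is 8.

8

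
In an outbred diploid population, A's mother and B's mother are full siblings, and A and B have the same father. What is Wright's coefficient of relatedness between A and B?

Wright's path rule: contributions from independent ancestry routes add.
A and B are related in two ways: first cousins through their mothers (r = 1/8) and half-sibs through their shared father (r = 1/4).
r = 1/8 + 1/4 = 0.375.

0.375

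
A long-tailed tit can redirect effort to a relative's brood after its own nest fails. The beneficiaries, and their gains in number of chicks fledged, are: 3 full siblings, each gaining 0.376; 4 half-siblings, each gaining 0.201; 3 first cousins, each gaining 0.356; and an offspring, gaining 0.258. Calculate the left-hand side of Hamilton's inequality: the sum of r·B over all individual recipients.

r to a full sibling = 0.5 (full sibs share both parents — two paths of length 2: r = 2·(1/2)^2 = 1/2).
r to a half-sibling = 1/4 (half-sibs share one parent — one path of length 2: r = (1/2)^2 = 1/4).
r to a first cousin = 0.125 (first cousins share one grandparent pair — two paths of length 4: r = 2·(1/2)^4 = 1/8).
r to an offspring = 1/2 (one parent–offspring link: r = (1/2)^1 = 1/2).
Summing one r·B term per recipient: 3·0.5·0.376 + 4·0.25·0.201 + 3·0.125·0.356 + 1·0.5·0.258 = 1.0275.

1.0275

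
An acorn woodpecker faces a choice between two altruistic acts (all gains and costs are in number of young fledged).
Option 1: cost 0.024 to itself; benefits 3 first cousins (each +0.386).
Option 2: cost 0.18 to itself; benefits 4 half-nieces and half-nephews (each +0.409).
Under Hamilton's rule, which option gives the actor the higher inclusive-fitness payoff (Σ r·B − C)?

Option 1: r to a first cousin = 0.125.
Option 1: Σ r·B − C = (3·0.125·0.386) − 0.024 = 0.12075.
Option 2: r to a half-niece or half-nephew = 0.125.
Option 2: Σ r·B − C = (4·0.125·0.409) − 0.18 = 0.0245.
Option 1 has the higher net inclusive-fitness payoff.

Option 1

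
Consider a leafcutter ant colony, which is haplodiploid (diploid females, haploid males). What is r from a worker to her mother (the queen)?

0.5

One meiotic link between diploid queen and diploid daughter: r = 1/2.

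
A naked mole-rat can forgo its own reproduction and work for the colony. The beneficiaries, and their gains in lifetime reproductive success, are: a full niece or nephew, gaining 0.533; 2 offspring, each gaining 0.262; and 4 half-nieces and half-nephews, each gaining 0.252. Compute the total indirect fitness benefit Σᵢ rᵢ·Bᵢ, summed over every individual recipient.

0.52125

r to a full niece or nephew = 0.25 (full aunt/uncle↔niece/nephew: two paths of length 3 through the shared grandparent pair: r = 2·(1/2)^3 = 1/4).
r to an offspring = 0.5 (one parent–offspring link: r = (1/2)^1 = 1/2).
r to a half-niece or half-nephew = 1/8 (half-aunt/uncle↔niece/nephew: one path of length 3: r = (1/2)^3 = 1/8).
Summing one r·B term per recipient: 1·0.25·0.533 + 2·0.5·0.262 + 4·0.125·0.252 = 0.52125.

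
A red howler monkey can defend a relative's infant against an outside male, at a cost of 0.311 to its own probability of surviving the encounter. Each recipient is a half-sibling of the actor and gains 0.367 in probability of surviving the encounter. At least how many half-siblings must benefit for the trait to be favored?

r to a half-sibling = 0.25 (half-sibs share one parent — one path of length 2: r = (1/2)^2 = 1/4).
Hamilton's rule: n·r·B > C  ⇒  n > C/(r·B) = 0.311/(0.25·0.367) = 3.39.
The smallest integer exceeding 3.39 is 4.

4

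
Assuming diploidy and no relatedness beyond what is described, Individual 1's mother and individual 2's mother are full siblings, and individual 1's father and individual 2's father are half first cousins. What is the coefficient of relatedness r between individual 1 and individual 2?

0.140625

Relatedness sums over independent paths through distinct common ancestors.
Individual 1 and individual 2 are related in two ways: first cousins through their mothers (r = 1/8) and half second cousins through their fathers (r = 1/64).
r = 1/8 + 1/64 = 0.140625.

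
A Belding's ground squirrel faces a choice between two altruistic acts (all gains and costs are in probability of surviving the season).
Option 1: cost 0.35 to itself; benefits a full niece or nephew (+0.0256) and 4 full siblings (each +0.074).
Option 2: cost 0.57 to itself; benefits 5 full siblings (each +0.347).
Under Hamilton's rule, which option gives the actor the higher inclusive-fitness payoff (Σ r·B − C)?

Option 1: r to a full niece or nephew = 0.25.
Option 1: r to a full sibling = 0.5.
Option 1: Σ r·B − C = (1·0.25·0.0256 + 4·0.5·0.074) − 0.35 = -0.1956.
Option 2: r to a full sibling = 0.5.
Option 2: Σ r·B − C = (5·0.5·0.347) − 0.57 = 0.2975.
Option 2 has the higher net inclusive-fitness payoff.

Option 2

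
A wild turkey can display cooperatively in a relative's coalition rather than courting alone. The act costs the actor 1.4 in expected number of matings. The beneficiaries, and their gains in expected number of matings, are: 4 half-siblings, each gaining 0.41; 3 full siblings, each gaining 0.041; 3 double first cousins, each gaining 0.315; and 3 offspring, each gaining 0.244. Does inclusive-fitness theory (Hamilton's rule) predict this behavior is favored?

Hamilton's rule: the trait is favored when the sum of r·B over every recipient exceeds the actor's cost C.
r to a half-sibling = 1/4 (half-sibs share one parent — one path of length 2: r = (1/2)^2 = 1/4).
r to a full sibling = 0.5 (full sibs share both parents — two paths of length 2: r = 2·(1/2)^2 = 1/2).
r to a double first cousin = 0.25 (double first cousins share both grandparent pairs — four paths of length 4: r = 4·(1/2)^4 = 1/4).
r to an offspring = 1/2 (one parent–offspring link: r = (1/2)^1 = 1/2).
Summing one r·B term per recipient: 4·0.25·0.41 + 3·0.5·0.041 + 3·0.25·0.315 + 3·0.5·0.244 = 1.07375.
1.07375 < 1.4: the indirect benefit is less than the cost.

No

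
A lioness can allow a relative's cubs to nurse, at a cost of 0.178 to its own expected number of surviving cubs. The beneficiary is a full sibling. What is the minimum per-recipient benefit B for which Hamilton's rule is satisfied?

0.356

r to a full sibling = 0.5 (full sibs share both parents — two paths of length 2: r = 2·(1/2)^2 = 1/2).
Hamilton's rule with n recipients of equal r: n·r·B > C, so B > C/(n·r) = 0.178/(1·0.5) = 0.356.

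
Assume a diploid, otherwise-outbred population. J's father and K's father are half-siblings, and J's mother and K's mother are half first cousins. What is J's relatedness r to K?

0.078125

With two independent routes of shared ancestry, r is the sum of the two contributions.
J and K are related in two ways: half first cousins through their fathers (r = 1/16) and half second cousins through their mothers (r = 1/64).
r = 1/16 + 1/64 = 5/64 = 0.078125.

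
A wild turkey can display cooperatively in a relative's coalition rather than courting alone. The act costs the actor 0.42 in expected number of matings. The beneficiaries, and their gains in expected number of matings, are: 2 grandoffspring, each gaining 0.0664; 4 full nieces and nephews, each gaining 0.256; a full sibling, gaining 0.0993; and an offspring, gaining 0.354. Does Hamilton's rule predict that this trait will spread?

Yes

Hamilton's rule: the trait is favored when the sum of r·B over every recipient exceeds the actor's cost C.
r to a grandoffspring = 0.25 (two parent–offspring links: r = (1/2)^2 = 1/4).
r to a full niece or nephew = 0.25 (full aunt/uncle↔niece/nephew: two paths of length 3 through the shared grandparent pair: r = 2·(1/2)^3 = 1/4).
r to a full sibling = 0.5 (full sibs share both parents — two paths of length 2: r = 2·(1/2)^2 = 1/2).
r to an offspring = 1/2 (one parent–offspring link: r = (1/2)^1 = 1/2).
Summing one r·B term per recipient: 2·0.25·0.0664 + 4·0.25·0.256 + 1·0.5·0.0993 + 1·0.5·0.354 = 0.51585.
0.51585 > 0.42: the indirect benefit exceeds the cost.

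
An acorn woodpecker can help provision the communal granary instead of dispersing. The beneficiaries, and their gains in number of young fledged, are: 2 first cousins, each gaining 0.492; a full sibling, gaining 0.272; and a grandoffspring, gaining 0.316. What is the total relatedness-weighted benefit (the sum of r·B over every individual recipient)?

0.338

r to a first cousin = 1/8 (first cousins share one grandparent pair — two paths of length 4: r = 2·(1/2)^4 = 1/8).
r to a full sibling = 1/2 (full sibs share both parents — two paths of length 2: r = 2·(1/2)^2 = 1/2).
r to a grandoffspring = 0.25 (two parent–offspring links: r = (1/2)^2 = 1/4).
Summing one r·B term per recipient: 2·0.125·0.492 + 1·0.5·0.272 + 1·0.25·0.316 = 0.338.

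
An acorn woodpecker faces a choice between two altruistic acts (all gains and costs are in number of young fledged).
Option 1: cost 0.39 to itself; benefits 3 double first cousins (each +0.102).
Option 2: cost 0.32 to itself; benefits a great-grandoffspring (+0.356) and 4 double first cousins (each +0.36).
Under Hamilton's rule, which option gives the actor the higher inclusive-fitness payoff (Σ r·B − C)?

Option 2

Option 1: r to a double first cousin = 0.25.
Option 1: Σ r·B − C = (3·0.25·0.102) − 0.39 = -0.3135.
Option 2: r to a great-grandoffspring = 0.125.
Option 2: r to a double first cousin = 0.25.
Option 2: Σ r·B − C = (1·0.125·0.356 + 4·0.25·0.36) − 0.32 = 0.0845.
Option 2 has the higher net inclusive-fitness payoff.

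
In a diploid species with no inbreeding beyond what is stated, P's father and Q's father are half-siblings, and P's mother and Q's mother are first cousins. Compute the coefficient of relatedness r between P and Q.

Wright's path rule: contributions from independent ancestry routes add.
P and Q are related in two ways: half first cousins through their fathers (r = 1/16) and second cousins through their mothers (r = 1/32).
r = 1/16 + 1/32 = 3/32 = 0.09375.

0.09375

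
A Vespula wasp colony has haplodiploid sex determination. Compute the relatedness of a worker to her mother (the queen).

0.5

One meiotic link between diploid queen and diploid daughter: r = 1/2.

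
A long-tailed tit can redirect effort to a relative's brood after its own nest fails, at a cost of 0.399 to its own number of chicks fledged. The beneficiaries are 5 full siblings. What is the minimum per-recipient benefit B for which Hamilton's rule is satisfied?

r to a full sibling = 1/2 (full sibs share both parents — two paths of length 2: r = 2·(1/2)^2 = 1/2).
Hamilton's rule with n recipients of equal r: n·r·B > C, so B > C/(n·r) = 0.399/(5·0.5) = 0.1596.

0.1596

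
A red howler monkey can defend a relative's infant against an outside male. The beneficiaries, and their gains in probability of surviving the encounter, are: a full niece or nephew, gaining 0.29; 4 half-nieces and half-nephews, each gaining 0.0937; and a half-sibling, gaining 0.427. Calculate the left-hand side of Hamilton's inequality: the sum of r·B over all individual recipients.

r to a full niece or nephew = 0.25 (full aunt/uncle↔niece/nephew: two paths of length 3 through the shared grandparent pair: r = 2·(1/2)^3 = 1/4).
r to a half-niece or half-nephew = 0.125 (half-aunt/uncle↔niece/nephew: one path of length 3: r = (1/2)^3 = 1/8).
r to a half-sibling = 0.25 (half-sibs share one parent — one path of length 2: r = (1/2)^2 = 1/4).
Summing one r·B term per recipient: 1·0.25·0.29 + 4·0.125·0.0937 + 1·0.25·0.427 = 0.2261.

0.2261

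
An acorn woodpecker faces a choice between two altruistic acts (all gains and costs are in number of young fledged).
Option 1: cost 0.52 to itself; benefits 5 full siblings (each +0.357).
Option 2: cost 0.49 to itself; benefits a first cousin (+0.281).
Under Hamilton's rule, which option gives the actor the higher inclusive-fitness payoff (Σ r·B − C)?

Option 1: r to a full sibling = 0.5.
Option 1: Σ r·B − C = (5·0.5·0.357) − 0.52 = 0.3725.
Option 2: r to a first cousin = 0.125.
Option 2: Σ r·B − C = (1·0.125·0.281) − 0.49 = -0.454875.
Option 1 has the higher net inclusive-fitness payoff.

Option 1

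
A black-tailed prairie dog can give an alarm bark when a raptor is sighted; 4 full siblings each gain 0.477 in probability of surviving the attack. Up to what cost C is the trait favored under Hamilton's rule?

r to a full sibling = 1/2 (full sibs share both parents — two paths of length 2: r = 2·(1/2)^2 = 1/2).
Hamilton's rule: n·r·B > C, so the trait is favored while C < n·r·B = 4·0.5·0.477 = 0.954.

0.954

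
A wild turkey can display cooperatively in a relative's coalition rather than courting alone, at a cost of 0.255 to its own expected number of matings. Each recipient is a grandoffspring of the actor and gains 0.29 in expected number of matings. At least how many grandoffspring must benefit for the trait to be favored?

4

r to a grandoffspring = 0.25 (two parent–offspring links: r = (1/2)^2 = 1/4).
Hamilton's rule: n·r·B > C  ⇒  n > C/(r·B) = 0.255/(0.25·0.29) = 3.517.
The smallest integer exceeding 3.517 is 4.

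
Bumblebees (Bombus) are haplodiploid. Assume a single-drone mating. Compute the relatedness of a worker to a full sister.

0.75

Haplodiploid full sisters inherit their father's entire haploid genome identically (contributing 1/2) and on average half of their mother's contribution (1/2 · 1/2 = 1/4); r = 1/2 + 1/4 = 3/4.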